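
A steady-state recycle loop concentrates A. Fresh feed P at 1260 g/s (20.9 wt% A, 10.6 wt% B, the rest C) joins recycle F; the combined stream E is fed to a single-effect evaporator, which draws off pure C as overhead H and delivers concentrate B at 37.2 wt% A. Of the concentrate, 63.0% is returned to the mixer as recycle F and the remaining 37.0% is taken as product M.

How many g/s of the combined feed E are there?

2465 g/s

Overall A balance (none leaves overhead): A in fresh feed = A in product, i.e. 1260×0.209 = (1−0.630)·B·0.372.
B = 263.34/(0.372×0.370) = 1913.3 g/s.
Recycle F = 0.630×1913.3 = 1205.3 g/s.
Combined feed E = 1260 + 1205.3 = 2465.3 g/s.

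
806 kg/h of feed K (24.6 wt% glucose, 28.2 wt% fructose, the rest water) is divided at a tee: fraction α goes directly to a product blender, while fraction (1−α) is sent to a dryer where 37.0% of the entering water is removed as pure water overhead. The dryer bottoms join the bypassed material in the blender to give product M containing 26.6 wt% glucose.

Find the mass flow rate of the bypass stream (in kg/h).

All 806×0.246 = 198.28 kg/h of glucose reaches M, so M = 198.28/0.266 = 745.4 kg/h and vapour = 60.602 kg/h.
The evaporator receives (1−α)·806 of feed at 0.472 water and removes 0.370 of that water:
0.370×0.472×(1−α)×806 = 60.602
(1−α) = 60.602/140.76 = 0.4305;  α = 0.5695.
Bypass flow = 0.5695×806 = 458.99 kg/h.

459 kg/h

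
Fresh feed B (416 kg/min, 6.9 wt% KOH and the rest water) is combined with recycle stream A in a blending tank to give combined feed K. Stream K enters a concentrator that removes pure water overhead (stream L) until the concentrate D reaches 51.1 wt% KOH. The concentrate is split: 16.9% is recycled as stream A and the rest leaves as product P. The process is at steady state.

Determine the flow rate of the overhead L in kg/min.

359.8 kg/min

Overall KOH balance (none leaves overhead): KOH in fresh feed = KOH in product, i.e. 416×0.069 = (1−0.169)·D·0.511.
D = 28.704/(0.511×0.831) = 67.596 kg/min.
Recycle A = 0.169×67.596 = 11.424 kg/min.
Combined feed K = 416 + 11.424 = 427.42 kg/min.
Overhead L = K − D = 427.42 − 67.596 = 359.83 kg/min.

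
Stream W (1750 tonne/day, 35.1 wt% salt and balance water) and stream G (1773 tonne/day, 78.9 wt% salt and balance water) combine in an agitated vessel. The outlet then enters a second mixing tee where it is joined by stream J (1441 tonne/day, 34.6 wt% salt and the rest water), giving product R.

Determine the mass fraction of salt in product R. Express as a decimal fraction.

Overall, product flow = 4964 tonne/day.
salt in = 1750×0.351 + 1773×0.789 + 1441×0.346 = 2511.7 tonne/day.
salt fraction in R = 0.5060.

0.5060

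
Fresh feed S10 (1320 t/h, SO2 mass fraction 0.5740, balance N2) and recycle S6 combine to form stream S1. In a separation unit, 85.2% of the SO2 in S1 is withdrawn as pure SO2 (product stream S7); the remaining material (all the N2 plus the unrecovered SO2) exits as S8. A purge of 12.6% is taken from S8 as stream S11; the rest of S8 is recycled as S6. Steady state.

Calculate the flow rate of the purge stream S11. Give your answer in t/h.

N2 enters only via S10 and leaves only via the purge: 1320×0.426 = 0.126×(N2 in S8), and the separation unit passes all N2, so N2 in S1 = N2 in S8 = 4462.9 t/h.
SO2 in S1: m_A = 1320×0.574 + (1−0.126)·(1−0.852)·m_A, so m_A = 757.68/0.8706 = 870.25 t/h.
S8 = (1−0.852)×870.25 + 4462.9 = 4591.7 t/h.
Purge S11 = 0.126×4591.7 = 578.55 t/h.

578.5 t/h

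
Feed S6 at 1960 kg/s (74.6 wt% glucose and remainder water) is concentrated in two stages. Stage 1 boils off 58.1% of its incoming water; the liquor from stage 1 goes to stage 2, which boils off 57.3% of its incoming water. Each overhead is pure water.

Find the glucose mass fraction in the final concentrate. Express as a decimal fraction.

water in feed = 1960×0.254 = 497.84 kg/s.
After stage 1: water left = (1−0.581)×497.84 = 208.59; stream total = 1670.8 kg/s.
After stage 2: water left = (1−0.573)×208.59 = 89.07; final concentrate = 1551.2 kg/s.
glucose fraction = 1462.2/1551.2 = 0.9426.

0.9426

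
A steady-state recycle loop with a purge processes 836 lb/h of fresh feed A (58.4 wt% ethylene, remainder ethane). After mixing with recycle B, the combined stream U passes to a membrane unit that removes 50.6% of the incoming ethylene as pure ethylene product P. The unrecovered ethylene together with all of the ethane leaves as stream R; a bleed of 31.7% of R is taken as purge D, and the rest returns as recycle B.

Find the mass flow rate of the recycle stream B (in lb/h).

ethane enters only via A and leaves only via the purge: 836×0.416 = 0.317×(ethane in R), and the membrane unit passes all ethane, so ethane in U = ethane in R = 1097.1 lb/h.
ethylene in U: m_A = 836×0.584 + (1−0.317)·(1−0.506)·m_A, so m_A = 488.22/0.6626 = 736.83 lb/h.
R = (1−0.506)×736.83 + 1097.1 = 1461.1 lb/h.
Recycle B = (1−0.317)×1461.1 = 997.92 lb/h.

997.9 lb/h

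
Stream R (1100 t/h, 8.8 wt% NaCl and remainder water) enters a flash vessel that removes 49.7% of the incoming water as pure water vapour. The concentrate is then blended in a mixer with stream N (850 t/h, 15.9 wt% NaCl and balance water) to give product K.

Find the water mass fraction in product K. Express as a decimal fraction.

Vapour removed = 0.497×0.912×1100 = 498.59 t/h; concentrate = 601.41 t/h.
water reaching the mixer = 504.61 (from concentrate) + 850×0.841 = 1219.5 t/h.
Product flow = 601.41 + 850 = 1451.4 t/h; water fraction = 0.8402.

0.8402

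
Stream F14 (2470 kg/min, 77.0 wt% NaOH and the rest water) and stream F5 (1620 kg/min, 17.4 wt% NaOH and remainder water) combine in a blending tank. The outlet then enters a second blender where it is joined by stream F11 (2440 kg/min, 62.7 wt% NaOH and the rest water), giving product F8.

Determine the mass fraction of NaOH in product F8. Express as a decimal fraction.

0.569

Overall, product flow = 6530 kg/min.
NaOH in = 2470×0.770 + 1620×0.174 + 2440×0.627 = 3713.7 kg/min.
NaOH fraction in F8 = 0.569.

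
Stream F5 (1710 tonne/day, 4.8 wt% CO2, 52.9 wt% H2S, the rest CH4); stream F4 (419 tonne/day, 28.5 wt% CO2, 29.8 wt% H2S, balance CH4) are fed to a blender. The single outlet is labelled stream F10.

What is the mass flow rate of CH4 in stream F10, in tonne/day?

CH4 out = CH4 in = 1710×0.423 + 419×0.417 = 898.05 tonne/day.

898.1 tonne/day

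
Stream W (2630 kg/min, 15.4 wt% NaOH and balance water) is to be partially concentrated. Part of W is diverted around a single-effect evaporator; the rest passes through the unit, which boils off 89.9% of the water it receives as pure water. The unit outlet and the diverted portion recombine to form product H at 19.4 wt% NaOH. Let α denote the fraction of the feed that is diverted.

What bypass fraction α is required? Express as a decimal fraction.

0.729

All 2630×0.154 = 405.02 kg/min of NaOH reaches H, so H = 405.02/0.194 = 2087.7 kg/min and vapour = 542.27 kg/min.
The evaporator receives (1−α)·2630 of feed at 0.846 water and removes 0.899 of that water:
0.899×0.846×(1−α)×2630 = 542.27
(1−α) = 542.27/2000.3 = 0.2711;  α = 0.7289.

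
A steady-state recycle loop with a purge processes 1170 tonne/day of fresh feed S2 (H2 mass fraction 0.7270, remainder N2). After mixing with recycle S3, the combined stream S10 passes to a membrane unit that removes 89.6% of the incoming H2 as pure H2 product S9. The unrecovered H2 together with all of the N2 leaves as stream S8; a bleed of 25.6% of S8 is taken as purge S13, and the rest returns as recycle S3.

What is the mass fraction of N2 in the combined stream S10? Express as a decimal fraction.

0.5751

N2 enters only via S2 and leaves only via the purge: 1170×0.273 = 0.256×(N2 in S8), and the membrane unit passes all N2, so N2 in S10 = N2 in S8 = 1247.7 tonne/day.
H2 in S10: m_A = 1170×0.727 + (1−0.256)·(1−0.896)·m_A, so m_A = 850.59/0.9226 = 921.92 tonne/day.
S10 = 921.92 + 1247.7 = 2169.6 tonne/day.
N2 fraction in S10 = 1247.7/2169.6 = 0.5751.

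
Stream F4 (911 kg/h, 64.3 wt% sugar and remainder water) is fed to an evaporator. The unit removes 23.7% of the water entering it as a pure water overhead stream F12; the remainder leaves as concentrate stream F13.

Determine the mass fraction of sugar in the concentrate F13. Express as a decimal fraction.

sugar is not removed: 911×0.643 = 585.77 kg/h of sugar enters F13.
water entering = 911×0.357 = 325.23 kg/h; overhead removed = 0.237×325.23 = 77.079 kg/h.
Concentrate = 911 − 77.079 = 833.92 kg/h.
Mass fraction = 585.77/833.92 = 0.702.

0.702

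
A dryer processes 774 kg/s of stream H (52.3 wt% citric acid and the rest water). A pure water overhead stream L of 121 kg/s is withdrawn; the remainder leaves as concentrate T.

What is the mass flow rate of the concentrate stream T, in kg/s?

653 kg/s

Concentrate = 774 − 121 = 653 kg/s.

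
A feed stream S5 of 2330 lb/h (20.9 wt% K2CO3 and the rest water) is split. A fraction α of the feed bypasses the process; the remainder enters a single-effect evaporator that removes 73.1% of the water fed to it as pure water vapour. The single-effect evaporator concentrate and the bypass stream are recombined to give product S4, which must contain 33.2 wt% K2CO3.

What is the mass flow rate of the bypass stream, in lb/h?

837.1 lb/h

All 2330×0.209 = 486.97 lb/h of K2CO3 reaches S4, so S4 = 486.97/0.332 = 1466.8 lb/h and vapour = 863.22 lb/h.
The evaporator receives (1−α)·2330 of feed at 0.791 water and removes 0.731 of that water:
0.731×0.791×(1−α)×2330 = 863.22
(1−α) = 863.22/1347.3 = 0.6407;  α = 0.3593.
Bypass flow = 0.3593×2330 = 837.11 lb/h.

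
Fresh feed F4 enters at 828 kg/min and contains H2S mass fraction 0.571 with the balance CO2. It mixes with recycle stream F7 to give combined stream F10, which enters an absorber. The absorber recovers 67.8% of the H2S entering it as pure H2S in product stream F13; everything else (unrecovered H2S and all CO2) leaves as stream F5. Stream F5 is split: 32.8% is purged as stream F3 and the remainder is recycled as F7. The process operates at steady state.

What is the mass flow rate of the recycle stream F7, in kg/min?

858.3 kg/min

CO2 enters only via F4 and leaves only via the purge: 828×0.429 = 0.328×(CO2 in F5), and the absorber passes all CO2, so CO2 in F10 = CO2 in F5 = 1083 kg/min.
H2S in F10: m_A = 828×0.571 + (1−0.328)·(1−0.678)·m_A, so m_A = 472.79/0.7836 = 603.34 kg/min.
F5 = (1−0.678)×603.34 + 1083 = 1277.2 kg/min.
Recycle F7 = (1−0.328)×1277.2 = 858.3 kg/min.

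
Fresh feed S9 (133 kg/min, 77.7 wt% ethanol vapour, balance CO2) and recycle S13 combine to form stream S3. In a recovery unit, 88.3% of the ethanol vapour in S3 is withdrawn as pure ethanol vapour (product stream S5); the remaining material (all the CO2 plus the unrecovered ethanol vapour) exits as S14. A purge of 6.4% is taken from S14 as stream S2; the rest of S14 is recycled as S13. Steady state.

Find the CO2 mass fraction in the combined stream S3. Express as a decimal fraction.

CO2 enters only via S9 and leaves only via the purge: 133×0.223 = 0.064×(CO2 in S14), and the recovery unit passes all CO2, so CO2 in S3 = CO2 in S14 = 463.42 kg/min.
ethanol vapour in S3: m_A = 133×0.777 + (1−0.064)·(1−0.883)·m_A, so m_A = 103.34/0.8905 = 116.05 kg/min.
S3 = 116.05 + 463.42 = 579.47 kg/min.
CO2 fraction in S3 = 463.42/579.47 = 0.800.

0.800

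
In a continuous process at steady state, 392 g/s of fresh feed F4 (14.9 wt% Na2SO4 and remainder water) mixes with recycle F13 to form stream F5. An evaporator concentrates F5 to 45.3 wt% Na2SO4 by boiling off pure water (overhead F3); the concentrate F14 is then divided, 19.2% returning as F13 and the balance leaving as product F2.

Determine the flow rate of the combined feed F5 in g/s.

422.6 g/s

Overall Na2SO4 balance (none leaves overhead): Na2SO4 in fresh feed = Na2SO4 in product, i.e. 392×0.149 = (1−0.192)·F14·0.453.
F14 = 58.408/(0.453×0.808) = 159.57 g/s.
Recycle F13 = 0.192×159.57 = 30.638 g/s.
Combined feed F5 = 392 + 30.638 = 422.64 g/s.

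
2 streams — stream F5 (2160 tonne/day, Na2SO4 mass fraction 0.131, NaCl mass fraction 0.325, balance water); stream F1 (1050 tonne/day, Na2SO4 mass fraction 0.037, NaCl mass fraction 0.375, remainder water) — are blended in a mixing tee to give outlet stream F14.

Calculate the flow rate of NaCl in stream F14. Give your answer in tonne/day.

1096 tonne/day

NaCl out = NaCl in = 2160×0.325 + 1050×0.375 = 1095.8 tonne/day.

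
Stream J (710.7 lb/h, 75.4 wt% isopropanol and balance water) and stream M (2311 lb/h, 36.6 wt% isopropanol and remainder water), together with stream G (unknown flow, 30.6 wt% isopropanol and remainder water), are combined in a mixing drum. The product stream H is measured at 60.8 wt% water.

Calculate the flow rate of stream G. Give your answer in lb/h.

Let G be the unknown flow. Total out = 3021.7 + G.
water balance: 1640 + 0.694·G = 0.608·(3021.7 + G)
(0.694 − 0.608)·G = 0.608×3021.7 − 1640 = 197.19
G = 197.19 / 0.086 = 2292.9 lb/h

2293 lb/h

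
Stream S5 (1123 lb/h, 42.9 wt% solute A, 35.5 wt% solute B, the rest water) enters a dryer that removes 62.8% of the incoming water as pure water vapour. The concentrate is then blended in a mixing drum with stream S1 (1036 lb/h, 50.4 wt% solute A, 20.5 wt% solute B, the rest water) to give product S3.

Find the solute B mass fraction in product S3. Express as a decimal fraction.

Vapour removed = 0.628×0.216×1123 = 152.33 lb/h; concentrate = 970.67 lb/h.
solute B reaching the mixer = 398.66 (from concentrate) + 1036×0.205 = 611.04 lb/h.
Product flow = 970.67 + 1036 = 2006.7 lb/h; solute B fraction = 0.305.

0.305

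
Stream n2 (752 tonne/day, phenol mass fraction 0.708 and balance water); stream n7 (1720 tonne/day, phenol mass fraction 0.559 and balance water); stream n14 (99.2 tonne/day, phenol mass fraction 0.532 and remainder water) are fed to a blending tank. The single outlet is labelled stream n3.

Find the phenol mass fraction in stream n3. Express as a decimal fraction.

0.602

Total flow out = 752 + 1720 + 99.2 = 2571.2 tonne/day.
phenol in = 752×0.708 + 1720×0.559 + 99.2×0.532 = 1546.7 tonne/day.
phenol mass fraction in n3 = 1546.7/2571.2 = 0.602.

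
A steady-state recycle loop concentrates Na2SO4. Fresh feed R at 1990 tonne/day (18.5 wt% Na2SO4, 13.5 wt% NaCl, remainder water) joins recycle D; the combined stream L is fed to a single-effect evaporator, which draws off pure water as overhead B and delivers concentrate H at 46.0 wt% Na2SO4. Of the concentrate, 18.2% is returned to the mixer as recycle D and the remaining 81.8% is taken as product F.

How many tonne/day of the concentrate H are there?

978.4 tonne/day

Overall Na2SO4 balance (none leaves overhead): Na2SO4 in fresh feed = Na2SO4 in product, i.e. 1990×0.185 = (1−0.182)·H·0.460.
H = 368.15/(0.460×0.818) = 978.39 tonne/day.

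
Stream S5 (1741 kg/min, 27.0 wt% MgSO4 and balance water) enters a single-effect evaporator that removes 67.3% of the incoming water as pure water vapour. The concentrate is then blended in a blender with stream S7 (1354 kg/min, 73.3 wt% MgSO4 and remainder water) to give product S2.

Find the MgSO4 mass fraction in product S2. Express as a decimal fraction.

0.653

Vapour removed = 0.673×0.730×1741 = 855.34 kg/min; concentrate = 885.66 kg/min.
MgSO4 reaching the mixer = 470.07 (from concentrate) + 1354×0.733 = 1462.6 kg/min.
Product flow = 885.66 + 1354 = 2239.7 kg/min; MgSO4 fraction = 0.653.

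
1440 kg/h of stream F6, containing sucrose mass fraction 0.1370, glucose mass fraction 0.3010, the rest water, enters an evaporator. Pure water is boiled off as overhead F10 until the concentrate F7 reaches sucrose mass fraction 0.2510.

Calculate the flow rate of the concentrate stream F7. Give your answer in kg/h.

sucrose is conserved: 1440×0.137 = 197.28 kg/h all reports to the concentrate.
Concentrate = 197.28/(target fraction) = 785.98 kg/h.

786 kg/h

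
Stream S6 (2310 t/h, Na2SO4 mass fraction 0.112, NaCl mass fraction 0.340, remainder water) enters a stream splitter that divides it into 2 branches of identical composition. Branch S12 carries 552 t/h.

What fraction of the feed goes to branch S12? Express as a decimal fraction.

0.239

Fraction to S12 = 552/2310 = 0.2390.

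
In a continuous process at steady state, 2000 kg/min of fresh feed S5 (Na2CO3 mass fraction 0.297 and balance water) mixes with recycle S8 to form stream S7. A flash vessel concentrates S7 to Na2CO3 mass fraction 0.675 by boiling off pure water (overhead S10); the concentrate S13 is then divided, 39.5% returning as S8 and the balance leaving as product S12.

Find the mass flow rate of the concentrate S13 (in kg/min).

1455 kg/min

Overall Na2CO3 balance (none leaves overhead): Na2CO3 in fresh feed = Na2CO3 in product, i.e. 2000×0.297 = (1−0.395)·S13·0.675.
S13 = 594/(0.675×0.605) = 1454.5 kg/min.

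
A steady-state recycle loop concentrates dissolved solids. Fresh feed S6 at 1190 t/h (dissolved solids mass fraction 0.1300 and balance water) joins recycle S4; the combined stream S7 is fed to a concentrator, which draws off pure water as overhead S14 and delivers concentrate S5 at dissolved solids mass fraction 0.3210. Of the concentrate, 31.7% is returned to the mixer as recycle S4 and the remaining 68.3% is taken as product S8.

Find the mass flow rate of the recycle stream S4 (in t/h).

Overall dissolved solids balance (none leaves overhead): dissolved solids in fresh feed = dissolved solids in product, i.e. 1190×0.130 = (1−0.317)·S5·0.321.
S5 = 154.7/(0.321×0.683) = 705.61 t/h.
Recycle S4 = 0.317×705.61 = 223.68 t/h.

223.7 t/h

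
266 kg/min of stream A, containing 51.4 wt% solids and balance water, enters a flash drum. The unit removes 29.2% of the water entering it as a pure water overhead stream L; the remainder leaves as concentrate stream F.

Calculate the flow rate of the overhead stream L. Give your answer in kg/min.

water entering = 266×0.486 = 129.28 kg/min; overhead removed = 0.292×129.28 = 37.749 kg/min.

37.75 kg/min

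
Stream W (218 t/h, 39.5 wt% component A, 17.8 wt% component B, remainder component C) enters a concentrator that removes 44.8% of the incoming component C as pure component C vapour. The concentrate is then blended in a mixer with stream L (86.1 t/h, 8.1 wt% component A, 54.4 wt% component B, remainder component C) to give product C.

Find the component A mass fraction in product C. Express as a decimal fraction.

0.3547

Vapour removed = 0.448×0.427×218 = 41.703 t/h; concentrate = 176.3 t/h.
component A reaching the mixer = 86.11 (from concentrate) + 86.1×0.081 = 93.084 t/h.
Product flow = 176.3 + 86.1 = 262.4 t/h; component A fraction = 0.3547.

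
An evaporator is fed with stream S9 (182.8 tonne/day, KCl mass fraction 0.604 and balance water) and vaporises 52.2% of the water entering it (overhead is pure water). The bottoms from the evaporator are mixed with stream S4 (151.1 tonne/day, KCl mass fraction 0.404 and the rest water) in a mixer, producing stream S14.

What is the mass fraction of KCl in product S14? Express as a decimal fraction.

Vapour removed = 0.522×0.396×182.8 = 37.787 tonne/day; concentrate = 145.01 tonne/day.
KCl reaching the mixer = 110.41 (from concentrate) + 151.1×0.404 = 171.46 tonne/day.
Product flow = 145.01 + 151.1 = 296.11 tonne/day; KCl fraction = 0.579.

0.579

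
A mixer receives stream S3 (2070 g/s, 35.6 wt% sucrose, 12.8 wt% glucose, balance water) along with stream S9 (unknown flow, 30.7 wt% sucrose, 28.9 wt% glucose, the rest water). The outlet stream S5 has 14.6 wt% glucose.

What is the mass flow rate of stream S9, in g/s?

Let S9 be the unknown flow. Total out = 2070 + S9.
glucose balance: 264.96 + 0.289·S9 = 0.146·(2070 + S9)
(0.289 − 0.146)·S9 = 0.146×2070 − 264.96 = 37.26
S9 = 37.26 / 0.143 = 260.56 g/s

260.6 g/s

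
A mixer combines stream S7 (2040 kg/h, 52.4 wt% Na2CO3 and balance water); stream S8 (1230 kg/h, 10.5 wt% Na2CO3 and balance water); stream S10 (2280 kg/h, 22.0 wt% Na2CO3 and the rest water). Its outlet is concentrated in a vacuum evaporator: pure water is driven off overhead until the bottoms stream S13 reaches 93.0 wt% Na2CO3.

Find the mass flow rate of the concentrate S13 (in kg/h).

Na2CO3 entering = 2040×0.524 + 1230×0.105 + 2280×0.220 = 1699.7 kg/h.
All Na2CO3 reports to S13, so S13 = 1699.7/0.930 = 1827.6 kg/h.

1828 kg/h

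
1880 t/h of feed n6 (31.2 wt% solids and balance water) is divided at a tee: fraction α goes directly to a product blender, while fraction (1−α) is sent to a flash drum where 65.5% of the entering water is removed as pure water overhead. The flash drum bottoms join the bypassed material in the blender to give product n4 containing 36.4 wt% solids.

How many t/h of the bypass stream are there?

All 1880×0.312 = 586.56 t/h of solids reaches n4, so n4 = 586.56/0.364 = 1611.4 t/h and vapour = 268.57 t/h.
The evaporator receives (1−α)·1880 of feed at 0.688 water and removes 0.655 of that water:
0.655×0.688×(1−α)×1880 = 268.57
(1−α) = 268.57/847.2 = 0.3170;  α = 0.6830.
Bypass flow = 0.6830×1880 = 1284 t/h.

1284 t/h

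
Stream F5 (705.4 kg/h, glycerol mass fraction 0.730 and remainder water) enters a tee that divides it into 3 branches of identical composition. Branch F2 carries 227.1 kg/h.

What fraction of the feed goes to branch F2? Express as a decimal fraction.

0.322

Fraction to F2 = 227.1/705.4 = 0.3219.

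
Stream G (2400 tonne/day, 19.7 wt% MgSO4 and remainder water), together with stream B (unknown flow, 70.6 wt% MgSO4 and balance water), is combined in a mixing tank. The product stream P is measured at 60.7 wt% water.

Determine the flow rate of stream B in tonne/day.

1503 tonne/day

Let B be the unknown flow. Total out = 2400 + B.
water balance: 1927.2 + 0.294·B = 0.607·(2400 + B)
(0.294 − 0.607)·B = 0.607×2400 − 1927.2 = -470.4
B = -470.4 / -0.313 = 1502.9 tonne/day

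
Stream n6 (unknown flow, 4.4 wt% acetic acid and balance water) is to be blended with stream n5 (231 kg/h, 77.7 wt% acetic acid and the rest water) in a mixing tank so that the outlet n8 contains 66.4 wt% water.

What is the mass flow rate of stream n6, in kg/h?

348.9 kg/h

Let n6 be the unknown flow. Total out = 231 + n6.
water balance: 51.513 + 0.956·n6 = 0.664·(231 + n6)
(0.956 − 0.664)·n6 = 0.664×231 − 51.513 = 101.87
n6 = 101.87 / 0.292 = 348.87 kg/h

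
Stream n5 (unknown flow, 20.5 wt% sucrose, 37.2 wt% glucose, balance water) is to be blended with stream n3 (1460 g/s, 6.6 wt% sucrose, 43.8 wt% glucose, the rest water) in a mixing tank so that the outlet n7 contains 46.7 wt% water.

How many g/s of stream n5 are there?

Let n5 be the unknown flow. Total out = 1460 + n5.
water balance: 724.16 + 0.423·n5 = 0.467·(1460 + n5)
(0.423 − 0.467)·n5 = 0.467×1460 − 724.16 = -42.34
n5 = -42.34 / -0.044 = 962.27 g/s

962.3 g/s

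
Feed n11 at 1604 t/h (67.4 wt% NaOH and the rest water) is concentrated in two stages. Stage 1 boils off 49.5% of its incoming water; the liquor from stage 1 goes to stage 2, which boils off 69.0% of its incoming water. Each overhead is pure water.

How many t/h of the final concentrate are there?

1163 t/h

water in feed = 1604×0.326 = 522.9 t/h.
After stage 1: water left = (1−0.495)×522.9 = 264.07; stream total = 1345.2 t/h.
After stage 2: water left = (1−0.690)×264.07 = 81.861; final concentrate = 1163 t/h.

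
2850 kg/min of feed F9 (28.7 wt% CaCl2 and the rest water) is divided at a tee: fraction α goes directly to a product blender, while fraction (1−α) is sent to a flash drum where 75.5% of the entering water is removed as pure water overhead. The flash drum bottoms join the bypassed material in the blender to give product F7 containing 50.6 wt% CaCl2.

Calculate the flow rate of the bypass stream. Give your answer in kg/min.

All 2850×0.287 = 817.95 kg/min of CaCl2 reaches F7, so F7 = 817.95/0.506 = 1616.5 kg/min and vapour = 1233.5 kg/min.
The evaporator receives (1−α)·2850 of feed at 0.713 water and removes 0.755 of that water:
0.755×0.713×(1−α)×2850 = 1233.5
(1−α) = 1233.5/1534.2 = 0.8040;  α = 0.1960.
Bypass flow = 0.1960×2850 = 558.59 kg/min.

558.6 kg/min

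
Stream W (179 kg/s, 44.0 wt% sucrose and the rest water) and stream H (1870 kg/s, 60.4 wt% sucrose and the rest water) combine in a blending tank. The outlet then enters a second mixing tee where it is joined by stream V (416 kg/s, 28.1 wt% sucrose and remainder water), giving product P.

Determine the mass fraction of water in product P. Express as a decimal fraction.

Overall, product flow = 2465 kg/s.
water in = 179×0.560 + 1870×0.396 + 416×0.719 = 1139.9 kg/s.
water fraction in P = 0.4624.

0.4624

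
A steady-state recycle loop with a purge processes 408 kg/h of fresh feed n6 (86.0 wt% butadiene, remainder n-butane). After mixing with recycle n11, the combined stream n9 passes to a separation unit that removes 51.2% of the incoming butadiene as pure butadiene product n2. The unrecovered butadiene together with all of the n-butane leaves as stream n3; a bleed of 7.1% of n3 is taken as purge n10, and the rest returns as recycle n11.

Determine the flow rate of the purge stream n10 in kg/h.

79.36 kg/h

n-butane enters only via n6 and leaves only via the purge: 408×0.140 = 0.071×(n-butane in n3), and the separation unit passes all n-butane, so n-butane in n9 = n-butane in n3 = 804.51 kg/h.
butadiene in n9: m_A = 408×0.860 + (1−0.071)·(1−0.512)·m_A, so m_A = 350.88/0.5466 = 641.88 kg/h.
n3 = (1−0.512)×641.88 + 804.51 = 1117.7 kg/h.
Purge n10 = 0.071×1117.7 = 79.36 kg/h.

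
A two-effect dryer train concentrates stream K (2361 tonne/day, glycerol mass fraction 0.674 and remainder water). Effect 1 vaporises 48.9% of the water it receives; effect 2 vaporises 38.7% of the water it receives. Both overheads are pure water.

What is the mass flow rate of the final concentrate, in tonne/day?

1832 tonne/day

water in feed = 2361×0.326 = 769.69 tonne/day.
After stage 1: water left = (1−0.489)×769.69 = 393.31; stream total = 1984.6 tonne/day.
After stage 2: water left = (1−0.387)×393.31 = 241.1; final concentrate = 1832.4 tonne/day.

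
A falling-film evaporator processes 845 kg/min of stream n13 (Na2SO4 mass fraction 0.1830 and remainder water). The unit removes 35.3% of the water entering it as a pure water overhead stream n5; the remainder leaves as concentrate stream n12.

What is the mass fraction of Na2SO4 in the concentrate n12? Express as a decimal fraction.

0.2572

Na2SO4 is not removed: 845×0.183 = 154.63 kg/min of Na2SO4 enters n12.
water entering = 845×0.817 = 690.37 kg/min; overhead removed = 0.353×690.37 = 243.7 kg/min.
Concentrate = 845 − 243.7 = 601.3 kg/min.
Mass fraction = 154.63/601.3 = 0.2572.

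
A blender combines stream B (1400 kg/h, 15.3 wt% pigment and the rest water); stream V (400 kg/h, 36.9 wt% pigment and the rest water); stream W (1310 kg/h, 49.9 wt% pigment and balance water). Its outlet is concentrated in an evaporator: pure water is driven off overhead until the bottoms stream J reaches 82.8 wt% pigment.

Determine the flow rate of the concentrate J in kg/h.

pigment entering = 1400×0.153 + 400×0.369 + 1310×0.499 = 1015.5 kg/h.
All pigment reports to J, so J = 1015.5/0.828 = 1226.4 kg/h.

1226 kg/h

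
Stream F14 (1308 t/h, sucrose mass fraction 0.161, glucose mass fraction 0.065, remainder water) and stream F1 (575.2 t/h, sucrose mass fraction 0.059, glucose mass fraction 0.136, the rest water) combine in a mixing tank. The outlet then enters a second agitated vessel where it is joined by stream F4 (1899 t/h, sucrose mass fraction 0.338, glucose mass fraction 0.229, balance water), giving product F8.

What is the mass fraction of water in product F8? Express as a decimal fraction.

0.608

Overall, product flow = 3782.2 t/h.
water in = 1308×0.774 + 575.2×0.805 + 1899×0.433 = 2297.7 t/h.
water fraction in F8 = 0.608.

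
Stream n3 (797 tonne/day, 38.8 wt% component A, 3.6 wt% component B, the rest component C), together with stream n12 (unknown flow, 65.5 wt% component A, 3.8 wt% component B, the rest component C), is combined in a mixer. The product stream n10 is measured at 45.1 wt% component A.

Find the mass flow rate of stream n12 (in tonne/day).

246.1 tonne/day

Let n12 be the unknown flow. Total out = 797 + n12.
component A balance: 309.24 + 0.655·n12 = 0.451·(797 + n12)
(0.655 − 0.451)·n12 = 0.451×797 − 309.24 = 50.211
n12 = 50.211 / 0.204 = 246.13 tonne/day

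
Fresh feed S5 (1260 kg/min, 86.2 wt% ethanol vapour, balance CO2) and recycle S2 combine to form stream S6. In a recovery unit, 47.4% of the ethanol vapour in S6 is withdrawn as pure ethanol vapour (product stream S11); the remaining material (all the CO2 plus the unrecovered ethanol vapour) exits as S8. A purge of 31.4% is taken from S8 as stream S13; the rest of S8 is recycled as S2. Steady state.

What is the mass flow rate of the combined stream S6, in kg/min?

CO2 enters only via S5 and leaves only via the purge: 1260×0.138 = 0.314×(CO2 in S8), and the recovery unit passes all CO2, so CO2 in S6 = CO2 in S8 = 553.76 kg/min.
ethanol vapour in S6: m_A = 1260×0.862 + (1−0.314)·(1−0.474)·m_A, so m_A = 1086.1/0.6392 = 1699.3 kg/min.
S6 = 1699.3 + 553.76 = 2253 kg/min.

2253 kg/min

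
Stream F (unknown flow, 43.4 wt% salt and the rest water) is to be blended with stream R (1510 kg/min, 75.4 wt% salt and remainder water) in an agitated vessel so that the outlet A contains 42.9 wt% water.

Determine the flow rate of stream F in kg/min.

2017 kg/min

Let F be the unknown flow. Total out = 1510 + F.
water balance: 371.46 + 0.566·F = 0.429·(1510 + F)
(0.566 − 0.429)·F = 0.429×1510 − 371.46 = 276.33
F = 276.33 / 0.137 = 2017 kg/min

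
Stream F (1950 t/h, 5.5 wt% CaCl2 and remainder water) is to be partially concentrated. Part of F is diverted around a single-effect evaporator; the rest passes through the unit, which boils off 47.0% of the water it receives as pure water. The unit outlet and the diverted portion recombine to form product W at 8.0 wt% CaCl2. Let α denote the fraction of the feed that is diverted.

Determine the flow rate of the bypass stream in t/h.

578 t/h

All 1950×0.055 = 107.25 t/h of CaCl2 reaches W, so W = 107.25/0.080 = 1340.6 t/h and vapour = 609.38 t/h.
The evaporator receives (1−α)·1950 of feed at 0.945 water and removes 0.470 of that water:
0.470×0.945×(1−α)×1950 = 609.38
(1−α) = 609.38/866.09 = 0.7036;  α = 0.2964.
Bypass flow = 0.2964×1950 = 578 t/h.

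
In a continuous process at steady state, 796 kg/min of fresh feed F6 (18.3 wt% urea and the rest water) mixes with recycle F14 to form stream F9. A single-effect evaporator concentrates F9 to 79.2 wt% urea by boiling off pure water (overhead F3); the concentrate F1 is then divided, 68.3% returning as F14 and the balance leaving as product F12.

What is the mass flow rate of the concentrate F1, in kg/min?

Overall urea balance (none leaves overhead): urea in fresh feed = urea in product, i.e. 796×0.183 = (1−0.683)·F1·0.792.
F1 = 145.67/(0.792×0.317) = 580.2 kg/min.

580.2 kg/min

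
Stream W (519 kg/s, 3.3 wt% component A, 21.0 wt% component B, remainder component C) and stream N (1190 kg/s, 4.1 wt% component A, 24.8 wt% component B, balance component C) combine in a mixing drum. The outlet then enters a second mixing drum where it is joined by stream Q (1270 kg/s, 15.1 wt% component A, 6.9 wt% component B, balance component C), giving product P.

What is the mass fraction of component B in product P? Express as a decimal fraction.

0.165

Overall, product flow = 2979 kg/s.
component B in = 519×0.210 + 1190×0.248 + 1270×0.069 = 491.74 kg/s.
component B fraction in P = 0.165.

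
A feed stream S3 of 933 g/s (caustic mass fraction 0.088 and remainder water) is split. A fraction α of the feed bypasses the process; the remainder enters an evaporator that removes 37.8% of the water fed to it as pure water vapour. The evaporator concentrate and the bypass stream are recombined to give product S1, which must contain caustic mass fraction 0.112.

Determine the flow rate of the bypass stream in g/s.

353.1 g/s

All 933×0.088 = 82.104 g/s of caustic reaches S1, so S1 = 82.104/0.112 = 733.07 g/s and vapour = 199.93 g/s.
The evaporator receives (1−α)·933 of feed at 0.912 water and removes 0.378 of that water:
0.378×0.912×(1−α)×933 = 199.93
(1−α) = 199.93/321.64 = 0.6216;  α = 0.3784.
Bypass flow = 0.3784×933 = 353.05 g/s.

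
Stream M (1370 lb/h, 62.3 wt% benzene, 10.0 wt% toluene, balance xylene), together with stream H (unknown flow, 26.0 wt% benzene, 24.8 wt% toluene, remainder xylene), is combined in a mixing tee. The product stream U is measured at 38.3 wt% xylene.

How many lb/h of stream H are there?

1332 lb/h

Let H be the unknown flow. Total out = 1370 + H.
xylene balance: 379.49 + 0.492·H = 0.383·(1370 + H)
(0.492 − 0.383)·H = 0.383×1370 − 379.49 = 145.22
H = 145.22 / 0.109 = 1332.3 lb/h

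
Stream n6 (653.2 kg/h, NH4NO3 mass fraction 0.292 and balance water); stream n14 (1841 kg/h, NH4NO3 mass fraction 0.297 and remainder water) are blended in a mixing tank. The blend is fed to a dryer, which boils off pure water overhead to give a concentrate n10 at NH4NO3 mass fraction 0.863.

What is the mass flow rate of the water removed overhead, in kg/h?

1640 kg/h

NH4NO3 entering = 653.2×0.292 + 1841×0.297 = 737.51 kg/h.
All NH4NO3 reports to n10, so n10 = 737.51/0.863 = 854.59 kg/h.
Total feed = 2494.2 kg/h; overhead = 2494.2 − 854.59 = 1639.6 kg/h.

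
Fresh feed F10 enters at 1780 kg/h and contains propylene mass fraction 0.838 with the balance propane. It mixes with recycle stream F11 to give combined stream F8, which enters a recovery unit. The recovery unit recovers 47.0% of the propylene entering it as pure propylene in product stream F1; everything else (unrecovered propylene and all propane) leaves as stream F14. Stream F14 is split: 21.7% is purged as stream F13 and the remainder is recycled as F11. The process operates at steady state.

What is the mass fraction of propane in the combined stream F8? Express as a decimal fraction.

0.343

propane enters only via F10 and leaves only via the purge: 1780×0.162 = 0.217×(propane in F14), and the recovery unit passes all propane, so propane in F8 = propane in F14 = 1328.8 kg/h.
propylene in F8: m_A = 1780×0.838 + (1−0.217)·(1−0.470)·m_A, so m_A = 1491.6/0.5850 = 2549.8 kg/h.
F8 = 2549.8 + 1328.8 = 3878.6 kg/h.
propane fraction in F8 = 1328.8/3878.6 = 0.343.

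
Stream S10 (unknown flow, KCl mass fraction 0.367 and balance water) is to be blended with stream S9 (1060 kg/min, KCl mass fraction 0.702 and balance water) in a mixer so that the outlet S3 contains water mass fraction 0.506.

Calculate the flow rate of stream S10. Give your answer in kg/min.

Let S10 be the unknown flow. Total out = 1060 + S10.
water balance: 315.88 + 0.633·S10 = 0.506·(1060 + S10)
(0.633 − 0.506)·S10 = 0.506×1060 − 315.88 = 220.48
S10 = 220.48 / 0.127 = 1736.1 kg/min

1736 kg/min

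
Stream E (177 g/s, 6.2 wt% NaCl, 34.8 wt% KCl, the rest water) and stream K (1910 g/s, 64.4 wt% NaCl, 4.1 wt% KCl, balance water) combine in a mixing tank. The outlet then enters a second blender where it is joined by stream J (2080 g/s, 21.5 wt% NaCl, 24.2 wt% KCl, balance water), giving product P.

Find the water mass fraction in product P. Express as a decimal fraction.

0.440

Overall, product flow = 4167 g/s.
water in = 177×0.590 + 1910×0.315 + 2080×0.543 = 1835.5 g/s.
water fraction in P = 0.440.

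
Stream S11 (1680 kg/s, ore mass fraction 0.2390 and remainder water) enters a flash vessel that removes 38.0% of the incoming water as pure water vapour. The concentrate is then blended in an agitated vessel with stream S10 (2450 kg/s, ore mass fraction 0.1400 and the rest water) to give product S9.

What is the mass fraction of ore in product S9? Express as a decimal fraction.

Vapour removed = 0.380×0.761×1680 = 485.82 kg/s; concentrate = 1194.2 kg/s.
ore reaching the mixer = 401.52 (from concentrate) + 2450×0.140 = 744.52 kg/s.
Product flow = 1194.2 + 2450 = 3644.2 kg/s; ore fraction = 0.2043.

0.2043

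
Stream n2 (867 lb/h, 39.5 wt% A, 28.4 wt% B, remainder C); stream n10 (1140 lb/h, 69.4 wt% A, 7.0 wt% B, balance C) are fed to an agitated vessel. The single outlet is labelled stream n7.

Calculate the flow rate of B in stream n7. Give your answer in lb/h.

326 lb/h

B out = B in = 867×0.284 + 1140×0.070 = 326.03 lb/h.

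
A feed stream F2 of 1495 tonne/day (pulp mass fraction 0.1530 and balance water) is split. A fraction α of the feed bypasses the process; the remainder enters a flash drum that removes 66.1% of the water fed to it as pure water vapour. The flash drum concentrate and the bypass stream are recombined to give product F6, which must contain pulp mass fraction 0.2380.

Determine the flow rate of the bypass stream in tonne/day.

541.3 tonne/day

All 1495×0.153 = 228.73 tonne/day of pulp reaches F6, so F6 = 228.73/0.238 = 961.07 tonne/day and vapour = 533.93 tonne/day.
The evaporator receives (1−α)·1495 of feed at 0.847 water and removes 0.661 of that water:
0.661×0.847×(1−α)×1495 = 533.93
(1−α) = 533.93/837 = 0.6379;  α = 0.3621.
Bypass flow = 0.3621×1495 = 541.33 tonne/day.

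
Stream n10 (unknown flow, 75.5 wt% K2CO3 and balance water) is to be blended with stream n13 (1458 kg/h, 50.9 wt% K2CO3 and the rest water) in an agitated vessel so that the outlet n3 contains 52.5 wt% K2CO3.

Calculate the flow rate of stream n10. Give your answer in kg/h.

101.4 kg/h

Let n10 be the unknown flow. Total out = 1458 + n10.
K2CO3 balance: 742.12 + 0.755·n10 = 0.525·(1458 + n10)
(0.755 − 0.525)·n10 = 0.525×1458 − 742.12 = 23.328
n10 = 23.328 / 0.230 = 101.43 kg/h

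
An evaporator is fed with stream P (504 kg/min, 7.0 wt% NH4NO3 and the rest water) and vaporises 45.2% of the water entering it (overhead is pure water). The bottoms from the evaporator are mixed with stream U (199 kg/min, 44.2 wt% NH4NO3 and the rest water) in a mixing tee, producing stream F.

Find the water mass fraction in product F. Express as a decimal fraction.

0.7491

Vapour removed = 0.452×0.930×504 = 211.86 kg/min; concentrate = 292.14 kg/min.
water reaching the mixer = 256.86 (from concentrate) + 199×0.558 = 367.9 kg/min.
Product flow = 292.14 + 199 = 491.14 kg/min; water fraction = 0.7491.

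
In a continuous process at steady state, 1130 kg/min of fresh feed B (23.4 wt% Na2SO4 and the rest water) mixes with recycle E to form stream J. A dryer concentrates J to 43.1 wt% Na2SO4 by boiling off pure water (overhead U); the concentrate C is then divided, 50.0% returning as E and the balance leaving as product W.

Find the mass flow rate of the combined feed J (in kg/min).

Overall Na2SO4 balance (none leaves overhead): Na2SO4 in fresh feed = Na2SO4 in product, i.e. 1130×0.234 = (1−0.500)·C·0.431.
C = 264.42/(0.431×0.500) = 1227 kg/min.
Recycle E = 0.500×1227 = 613.5 kg/min.
Combined feed J = 1130 + 613.5 = 1743.5 kg/min.

1744 kg/min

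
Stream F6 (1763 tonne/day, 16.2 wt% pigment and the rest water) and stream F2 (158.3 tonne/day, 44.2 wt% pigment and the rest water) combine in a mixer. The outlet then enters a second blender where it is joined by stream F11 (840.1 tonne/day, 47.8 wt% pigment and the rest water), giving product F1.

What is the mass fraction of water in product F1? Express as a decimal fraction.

Overall, product flow = 2761.4 tonne/day.
water in = 1763×0.838 + 158.3×0.558 + 840.1×0.522 = 2004.3 tonne/day.
water fraction in F1 = 0.726.

0.726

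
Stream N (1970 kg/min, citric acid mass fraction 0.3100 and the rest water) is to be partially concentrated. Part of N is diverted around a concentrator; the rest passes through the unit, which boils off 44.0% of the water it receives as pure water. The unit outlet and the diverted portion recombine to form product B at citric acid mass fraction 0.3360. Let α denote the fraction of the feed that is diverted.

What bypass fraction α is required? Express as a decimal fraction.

All 1970×0.310 = 610.7 kg/min of citric acid reaches B, so B = 610.7/0.336 = 1817.6 kg/min and vapour = 152.44 kg/min.
The evaporator receives (1−α)·1970 of feed at 0.690 water and removes 0.440 of that water:
0.440×0.690×(1−α)×1970 = 152.44
(1−α) = 152.44/598.09 = 0.2549;  α = 0.7451.

0.745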